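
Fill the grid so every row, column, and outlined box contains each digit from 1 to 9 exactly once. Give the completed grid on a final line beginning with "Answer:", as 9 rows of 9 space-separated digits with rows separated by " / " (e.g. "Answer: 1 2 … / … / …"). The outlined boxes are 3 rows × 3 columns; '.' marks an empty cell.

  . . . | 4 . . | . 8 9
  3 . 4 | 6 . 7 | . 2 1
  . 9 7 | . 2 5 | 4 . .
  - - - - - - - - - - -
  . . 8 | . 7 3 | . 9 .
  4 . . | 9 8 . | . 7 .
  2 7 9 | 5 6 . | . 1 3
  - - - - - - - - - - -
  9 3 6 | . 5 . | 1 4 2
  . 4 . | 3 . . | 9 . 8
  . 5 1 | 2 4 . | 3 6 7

Step 1. [r1c6∈{1}] r1c6's peers cover all but 1 ⇒ r1c6=1.
Step 2. [r3c9∈{6}] r3c9 has the single candidate 6 ⇒ r3c9=6.
Step 3. [r5c9∈{5}] r5c9 has the single candidate 5. So r5c9=5.
Step 4. [r1c3∈{2,5}] in col 3, 5 fits only at r1c3 ⇒ r1c3=5.
Step 5. [r5c2∈{1,6}] row 5 places 1 nowhere but r5c2. So r5c2=1.
Step 6. [r4c2∈{6}] only 6 remains possible at r4c2, so r4c2=6.
Step 7. [r9c1∈{8}] r9c1 is down to just 8, so r9c1=8.
Step 8. [r4c7∈{2}] r4c7 has the single candidate 2 ⇒ r4c7=2.
Step 9. [r7c4∈{7,8}] row 7 places 7 nowhere but r7c4, so r7c4=7.
Step 10. [r4c1∈{5}] r4c1 is down to just 5. So r4c1=5.
Step 11. [r8c6∈{6}] nothing but 6 survives at r8c6, so r8c6=6.
Step 12. [r1c2∈{2}] r1c2 has the single candidate 2, so r1c2=2.
Step 13. [r5c6∈{2}] r5c6 has the single candidate 2. So r5c6=2.
Step 14. [r3c1∈{1}] r3c1 is down to just 1, so r3c1=1.
Step 15. [r9c6∈{9}] only 9 remains possible at r9c6. So r9c6=9.
Step 16. [r5c7∈{6}] r5c7 has the single candidate 6, so r5c7=6.
Step 17. [r8c8∈{5}] r8c8 has the single candidate 5, so r8c8=5.
Step 18. [r4c9∈{4}] r4c9 is down to just 4 ⇒ r4c9=4.
Step 19. [r1c5∈{3}] r1c5 is down to just 3 ⇒ r1c5=3.
Step 20. [r2c2∈{8}] r2c2's peers cover all but 8. So r2c2=8.
Step 21. [r2c7∈{5}] only 5 remains possible at r2c7. So r2c7=5.
Step 22. [r7c6∈{8}] r7c6's peers cover all but 8 ⇒ r7c6=8.
Step 23. [r5c3∈{3}] r5c3 has the single candidate 3, so r5c3=3.
Step 24. [r3c8∈{3}] only 3 remains possible at r3c8, so r3c8=3.
Step 25. [r3c4∈{8}] r3c4 has the single candidate 8 ⇒ r3c4=8.
Step 26. [r1c7∈{7}] r1c7 is down to just 7. So r1c7=7.
Step 27. [r8c3∈{2}] r8c3 is down to just 2. So r8c3=2.
Step 28. [r6c7∈{8}] only 8 remains possible at r6c7, so r6c7=8.
Step 29. [r1c1∈{6}] only 6 remains possible at r1c1. So r1c1=6.
Step 30. [r8c1∈{7}] r8c1's peers cover all but 7. So r8c1=7.
Step 31. [r8c5∈{1}] r8c5's peers cover all but 1. So r8c5=1.
Step 32. [r4c4∈{1}] nothing but 1 survives at r4c4 ⇒ r4c4=1.
Step 33. [r6c6∈{4}] only 4 remains possible at r6c6. So r6c6=4.
Step 34. [r2c5∈{9}] nothing but 9 survives at r2c5. So r2c5=9.

Answer: 6 2 5 4 3 1 7 8 9 / 3 8 4 6 9 7 5 2 1 / 1 9 7 8 2 5 4 3 6 / 5 6 8 1 7 3 2 9 4 / 4 1 3 9 8 2 6 7 5 / 2 7 9 5 6 4 8 1 3 / 9 3 6 7 5 8 1 4 2 / 7 4 2 3 1 6 9 5 8 / 8 5 1 2 4 9 3 6 7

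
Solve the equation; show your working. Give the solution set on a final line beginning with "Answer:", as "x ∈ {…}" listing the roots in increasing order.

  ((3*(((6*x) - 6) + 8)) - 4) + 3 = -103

Step 1. [((3*(((6*x) - 6) + 8)) - 4) + 3 = -103] the outer +3 inverts by subtracting 3. So sub: (3*(((6*x) - 6) + 8)) - 4 = -106.
Step 2. [(3*(((6*x) - 6) + 8)) - 4 = -106] peel the -4: add 4 from each side. So sub: 3*(((6*x) - 6) + 8) = -102.
Step 3. [3*(((6*x) - 6) + 8) = -102] LHS = 3·(…); ÷3 both sides ⇒ div: ((6*x) - 6) + 8 = -34.
Step 4. [((6*x) - 6) + 8 = -34] subtract 8: x sits inside (… + 8). So sub: (6*x) - 6 = -42.
Step 5. [(6*x) - 6 = -42] add 6: x sits inside (… - 6), so sub: 6*x = -36.
Step 6. [6*x = -36] leading coefficient 6: divide by 6, so div: x = -6.

Answer: x ∈ {-6}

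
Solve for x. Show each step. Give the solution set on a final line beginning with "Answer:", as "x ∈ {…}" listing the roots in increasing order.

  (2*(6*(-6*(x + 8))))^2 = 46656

Step 1. [(2*(6*(-6*(x + 8))))^2 = 46656] √ both sides: 46656 ≥ 0 gives two branches. So sqrt: 2*(6*(-6*(x + 8))) = 216 or -216.
Step 2. [2*(6*(-6*(x + 8))) = 216 or -216] 2·(inner) — divide through by 2, so div: 6*(-6*(x + 8)) = 108 or -108.
Step 3. [6*(-6*(x + 8)) = 108 or -108] LHS = 6·(…); ÷6 both sides, so div: -6*(x + 8) = 18 or -18.
Step 4. [-6*(x + 8) = 18 or -18] leading coefficient -6: divide by -6. So div: x + 8 = -3 or 3.
Step 5. [x + 8 = -3 or 3] peel the +8: subtract 8 from each side ⇒ sub: x = -11 or -5.

Answer: x ∈ {-11, -5}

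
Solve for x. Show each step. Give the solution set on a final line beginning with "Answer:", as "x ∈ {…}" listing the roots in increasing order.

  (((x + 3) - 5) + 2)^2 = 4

Step 1. [(((x + 3) - 5) + 2)^2 = 4] LHS squared, RHS 4 ≥ 0: apply √ (±) ⇒ sqrt: ((x + 3) - 5) + 2 = 2 or -2.
Step 2. [((x + 3) - 5) + 2 = 2 or -2] subtract 2: x sits inside (… + 2). So sub: (x + 3) - 5 = 0 or -4.
Step 3. [(x + 3) - 5 = 0 or -4] add 5: x sits inside (… - 5), so sub: x + 3 = 5 or 1.
Step 4. [x + 3 = 5 or 1] peel the +3: subtract 3 from each side ⇒ sub: x = 2 or -2.

Answer: x ∈ {-2, 2}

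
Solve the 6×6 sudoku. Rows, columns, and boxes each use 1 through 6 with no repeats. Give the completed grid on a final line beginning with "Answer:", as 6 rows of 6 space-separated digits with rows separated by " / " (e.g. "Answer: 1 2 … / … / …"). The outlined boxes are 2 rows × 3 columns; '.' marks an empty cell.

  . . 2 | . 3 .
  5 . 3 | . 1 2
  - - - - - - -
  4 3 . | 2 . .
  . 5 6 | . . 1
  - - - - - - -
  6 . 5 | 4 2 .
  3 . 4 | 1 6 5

Step 1. [r2c4∈{6}] r2c4 has the single candidate 6. So r2c4=6.
Step 2. [r1c2∈{1,4,6}] r1c2 is the only open cell in row 1 admitting 6. So r1c2=6.
Step 3. [r5c2∈{1}] r5c2's peers cover all but 1. So r5c2=1.
Step 4. [r2c2∈{4}] r2c2 is down to just 4 ⇒ r2c2=4.
Step 5. [r4c4∈{3}] r4c4 is down to just 3, so r4c4=3.
Step 6. [r1c4∈{5}] r1c4 has the single candidate 5. So r1c4=5.
Step 7. [r3c3∈{1}] r3c3 is down to just 1. So r3c3=1.
Step 8. [r1c1∈{1}] r1c1's peers cover all but 1. So r1c1=1.
Step 9. [r3c5∈{5}] r3c5 is down to just 5 ⇒ r3c5=5.
Step 10. [r1c6∈{4}] nothing but 4 survives at r1c6. So r1c6=4.
Step 11. [r4c1∈{2}] r4c1 is down to just 2, so r4c1=2.
Step 12. [r3c6∈{6}] r3c6 has the single candidate 6. So r3c6=6.
Step 13. [r4c5∈{4}] r4c5's peers cover all but 4 ⇒ r4c5=4.
Step 14. [r5c6∈{3}] only 3 remains possible at r5c6. So r5c6=3.
Step 15. [r6c2∈{2}] r6c2 has the single candidate 2 ⇒ r6c2=2.

Answer: 1 6 2 5 3 4 / 5 4 3 6 1 2 / 4 3 1 2 5 6 / 2 5 6 3 4 1 / 6 1 5 4 2 3 / 3 2 4 1 6 5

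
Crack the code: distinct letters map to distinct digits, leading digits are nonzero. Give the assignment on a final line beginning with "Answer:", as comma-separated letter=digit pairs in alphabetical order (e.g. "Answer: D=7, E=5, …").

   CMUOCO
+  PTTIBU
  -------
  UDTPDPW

Step 1. [col 1: O + U ≡ W (mod 10)] U=1 is one option consistent with column 1 (O + U ≡ W (mod 10), carry-in 0) — take it. So U=1.
Step 2. [col 1: O + U ≡ W (mod 10)] O=4 is one option consistent with column 1 (O + U ≡ W (mod 10), carry-in 0) — take it. So O=4.
Step 3. [col 1: O + U ≡ W (mod 10)] in column 1 we have O+U≡W with carry-in 0; given O=4, U=1 and digits 1,4 already taken and all letters distinct, that pins W to 5. So W=5.
Step 4. [col 2: C + B ≡ P (mod 10)] column 2 (C + B ≡ P (mod 10), carry-in 0) doesn't pin P yet; pick P=9 and continue, so P=9.
Step 5. [col 2: C + B ≡ P (mod 10)] no forcing yet in column 2 (carry-in 0); C=3 is free and consistent — try it ⇒ C=3.
Step 6. [col 2: C + B ≡ P (mod 10)] from column 2 (C=3, P=9, carry-in 0, digits 1,3,4,5,9 already taken and all letters distinct): B must equal 6 ⇒ B=6.
Step 7. [col 3: O + I ≡ D (mod 10)] column 3 reads O+I+carry(0)=D with O=4; with digits 1,3,4,5,6,9 already taken and all letters distinct, the only value for I is 8. So I=8.
Step 8. [col 3: O + I ≡ D (mod 10)] column 3 reads O+I+carry(0)=D with O=4, I=8; with digits 1,3,4,5,6,8,9 already taken and all letters distinct, the only value for D is 2. So D=2.
Step 9. [col 4: U + T ≡ P (mod 10)] from column 4 (U=1, P=9, carry-in 1, digits 1,2,3,4,5,6,8,9 already taken and all letters distinct): T must equal 7. So T=7.
Step 10. [col 5: M + T ≡ T (mod 10)] column 5 reads M+T+carry(0)=T with T=7; with digits 1,2,3,4,5,6,7,8,9 already taken and all letters distinct, the only value for M is 0. So M=0.

Answer: B=6, C=3, D=2, I=8, M=0, O=4, P=9, T=7, U=1, W=5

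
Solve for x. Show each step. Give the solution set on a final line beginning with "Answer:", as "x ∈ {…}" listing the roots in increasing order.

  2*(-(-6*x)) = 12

Step 1. [2*(-(-6*x)) = 12] leading coefficient 2: divide by 2 ⇒ div: -(-6*x) = 6.
Step 2. [-(-6*x) = 6] flip signs both sides ⇒ neg: -6*x = -6.
Step 3. [-6*x = -6] leading coefficient -6: divide by -6 ⇒ div: x = 1.

Answer: x ∈ {1}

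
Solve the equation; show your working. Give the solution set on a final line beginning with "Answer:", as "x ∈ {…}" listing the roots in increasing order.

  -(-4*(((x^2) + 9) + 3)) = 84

Step 1. [-(-4*(((x^2) + 9) + 3)) = 84] leading − — multiply by −1, so neg: -4*(((x^2) + 9) + 3) = -84.
Step 2. [-4*(((x^2) + 9) + 3) = -84] LHS = -4·(…); ÷-4 both sides. So div: ((x^2) + 9) + 3 = 21.
Step 3. [((x^2) + 9) + 3 = 21] +3 is outermost — subtract 3 both sides, so sub: (x^2) + 9 = 18.
Step 4. [(x^2) + 9 = 18] peel the +9: subtract 9 from each side. So sub: x^2 = 9.
Step 5. [x^2 = 9] LHS squared, RHS 9 ≥ 0: apply √ (±), so sqrt: x = 3 or -3.

Answer: x ∈ {-3, 3}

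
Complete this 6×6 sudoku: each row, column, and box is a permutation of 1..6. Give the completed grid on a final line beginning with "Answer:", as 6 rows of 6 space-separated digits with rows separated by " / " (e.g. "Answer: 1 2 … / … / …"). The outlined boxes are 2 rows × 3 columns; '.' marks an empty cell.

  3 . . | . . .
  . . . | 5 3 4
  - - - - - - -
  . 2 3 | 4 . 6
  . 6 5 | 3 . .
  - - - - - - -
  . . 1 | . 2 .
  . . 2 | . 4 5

Step 1. [r4c5∈{1}] r4c5 is down to just 1. So r4c5=1.
Step 2. [r5c1∈{4,5,6}] col 1 places 5 nowhere but r5c1. So r5c1=5.
Step 3. [r1c4∈{1,2,6}] in col 4, 2 fits only at r1c4. So r1c4=2.
Step 4. [r2c3∈{6}] r2c3 is down to just 6 ⇒ r2c3=6.
Step 5. [r1c2∈{1,4,5}] in row 1, 5 fits only at r1c2 ⇒ r1c2=5.
Step 6. [r6c4∈{1,6}] r6c4 is the only open cell in row 6 admitting 1, so r6c4=1.
Step 7. [r6c2∈{3}] r6c2's peers cover all but 3, so r6c2=3.
Step 8. [r3c1∈{1}] nothing but 1 survives at r3c1 ⇒ r3c1=1.
Step 9. [r1c3∈{4}] r1c3's peers cover all but 4 ⇒ r1c3=4.
Step 10. [r4c1∈{4}] r4c1 has the single candidate 4 ⇒ r4c1=4.
Step 11. [r2c2∈{1}] nothing but 1 survives at r2c2, so r2c2=1.
Step 12. [r6c1∈{6}] r6c1's peers cover all but 6 ⇒ r6c1=6.
Step 13. [r3c5∈{5}] nothing but 5 survives at r3c5. So r3c5=5.
Step 14. [r5c4∈{6}] nothing but 6 survives at r5c4, so r5c4=6.
Step 15. [r5c2∈{4}] r5c2 is down to just 4 ⇒ r5c2=4.
Step 16. [r1c6∈{1}] r1c6 is down to just 1. So r1c6=1.
Step 17. [r1c5∈{6}] nothing but 6 survives at r1c5, so r1c5=6.
Step 18. [r5c6∈{3}] r5c6's peers cover all but 3 ⇒ r5c6=3.
Step 19. [r2c1∈{2}] r2c1's peers cover all but 2. So r2c1=2.
Step 20. [r4c6∈{2}] r4c6 has the single candidate 2 ⇒ r4c6=2.

Answer: 3 5 4 2 6 1 / 2 1 6 5 3 4 / 1 2 3 4 5 6 / 4 6 5 3 1 2 / 5 4 1 6 2 3 / 6 3 2 1 4 5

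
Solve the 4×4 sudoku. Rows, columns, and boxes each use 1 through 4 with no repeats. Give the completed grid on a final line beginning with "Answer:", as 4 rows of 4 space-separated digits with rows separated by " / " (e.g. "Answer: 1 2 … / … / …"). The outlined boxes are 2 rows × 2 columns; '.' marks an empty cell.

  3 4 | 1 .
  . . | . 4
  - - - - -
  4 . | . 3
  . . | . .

Step 1. [r3c2∈{1,2}] 1 has one home in row 3: r3c2. So r3c2=1.
Step 2. [r4c1∈{2}] r4c1 has the single candidate 2 ⇒ r4c1=2.
Step 3. [r2c3∈{2,3}] row 2 places 3 nowhere but r2c3, so r2c3=3.
Step 4. [r4c3∈{4}] r4c3's peers cover all but 4 ⇒ r4c3=4.
Step 5. [r2c2∈{2}] r2c2's peers cover all but 2. So r2c2=2.
Step 6. [r4c2∈{3}] nothing but 3 survives at r4c2, so r4c2=3.
Step 7. [r1c4∈{2}] only 2 remains possible at r1c4. So r1c4=2.
Step 8. [r2c1∈{1}] r2c1 has the single candidate 1. So r2c1=1.
Step 9. [r4c4∈{1}] nothing but 1 survives at r4c4, so r4c4=1.
Step 10. [r3c3∈{2}] r3c3's peers cover all but 2 ⇒ r3c3=2.

Answer: 3 4 1 2 / 1 2 3 4 / 4 1 2 3 / 2 3 4 1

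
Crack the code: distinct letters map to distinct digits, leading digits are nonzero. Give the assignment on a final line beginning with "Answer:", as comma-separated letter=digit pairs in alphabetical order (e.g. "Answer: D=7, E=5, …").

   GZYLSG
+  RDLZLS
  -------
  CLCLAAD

Step 1. [col 1: G + S ≡ D (mod 10)] G=8 is one option consistent with column 1 (G + S ≡ D (mod 10), carry-in 0) — take it, so G=8.
Step 2. [C] C is the leading digit of a 7-digit sum of two 6-digit numbers; the final carry is exactly 1, so C=1.
Step 3. [col 1: G + S ≡ D (mod 10)] several values work for S in column 1 (G + S ≡ D (mod 10), carry-in 0); try S=6 ⇒ S=6.
Step 4. [col 1: G + S ≡ D (mod 10)] in column 1 we have G+S≡D with carry-in 0; given G=8, S=6 and digits 1,6,8 already taken and all letters distinct, that pins D to 4. So D=4.
Step 5. [col 2: S + L ≡ A (mod 10)] L=2 is one option consistent with column 2 (S + L ≡ A (mod 10), carry-in 1) — take it, so L=2.
Step 6. [col 2: S + L ≡ A (mod 10)] in column 2 we have S+L≡A with carry-in 1; given S=6, L=2 and digits 1,2,4,6,8 already taken and all letters distinct, that pins A to 9. So A=9.
Step 7. [col 3: L + Z ≡ A (mod 10)] in column 3 we have L+Z≡A with carry-in 0; given L=2, A=9 and digits 1,2,4,6,8,9 already taken and all letters distinct, that pins Z to 7. So Z=7.
Step 8. [col 4: Y + L ≡ L (mod 10)] column 4: given L=2, carry-in 0, and digits 1,2,4,6,7,8,9 already taken and all letters distinct, Y+L≡L (mod 10) forces Y=0, so Y=0.
Step 9. [col 6: G + R ≡ L (mod 10)] from column 6 (G=8, L=2, carry-in 1, digits 0,1,2,4,6,7,8,9 already taken and all letters distinct): R must equal 3, so R=3.

Answer: A=9, C=1, D=4, G=8, L=2, R=3, S=6, Y=0, Z=7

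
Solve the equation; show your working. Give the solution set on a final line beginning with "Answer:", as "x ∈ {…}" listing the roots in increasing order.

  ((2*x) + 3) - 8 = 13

Step 1. [((2*x) + 3) - 8 = 13] peel the -8: add 8 from each side ⇒ sub: (2*x) + 3 = 21.
Step 2. [(2*x) + 3 = 21] +3 is outermost — subtract 3 both sides. So sub: 2*x = 18.
Step 3. [2*x = 18] 2·(inner) — divide through by 2. So div: x = 9.

Answer: x ∈ {9}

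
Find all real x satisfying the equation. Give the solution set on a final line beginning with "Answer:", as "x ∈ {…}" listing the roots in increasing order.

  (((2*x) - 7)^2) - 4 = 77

Step 1. [(((2*x) - 7)^2) - 4 = 77] add 4: x sits inside (… - 4). So sub: ((2*x) - 7)^2 = 81.
Step 2. [((2*x) - 7)^2 = 81] 81 ≥ 0, LHS is (·)² — take ±√. So sqrt: (2*x) - 7 = 9 or -9.
Step 3. [(2*x) - 7 = 9 or -9] peel the -7: add 7 from each side, so sub: 2*x = 16 or -2.
Step 4. [2*x = 16 or -2] leading coefficient 2: divide by 2, so div: x = 8 or -1.

Answer: x ∈ {-1, 8}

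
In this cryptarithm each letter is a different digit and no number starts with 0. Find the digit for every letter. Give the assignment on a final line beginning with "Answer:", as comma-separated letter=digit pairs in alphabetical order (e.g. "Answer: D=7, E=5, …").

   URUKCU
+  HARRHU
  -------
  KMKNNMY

Step 1. [col 1: U + U ≡ Y (mod 10)] column 1 (U + U ≡ Y (mod 10), carry-in 0) doesn't pin Y yet; pick Y=4 and continue. So Y=4.
Step 2. [K] K is the leading digit of a 7-digit sum of two 6-digit numbers; the final carry is exactly 1. So K=1.
Step 3. [col 1: U + U ≡ Y (mod 10)] column 1 (U + U ≡ Y (mod 10), carry-in 0) doesn't pin U yet; pick U=2 and continue. So U=2.
Step 4. [col 2: C + H ≡ M (mod 10)] C=3 is one option consistent with column 2 (C + H ≡ M (mod 10), carry-in 0) — take it, so C=3.
Step 5. [col 2: C + H ≡ M (mod 10)] several values work for H in column 2 (C + H ≡ M (mod 10), carry-in 0); try H=7. So H=7.
Step 6. [col 2: C + H ≡ M (mod 10)] column 2 reads C+H+carry(0)=M with C=3, H=7; with digits 1,2,3,4,7 already taken and all letters distinct, the only value for M is 0, so M=0.
Step 7. [col 3: K + R ≡ N (mod 10)] column 3 reads K+R+carry(1)=N with K=1; with digits 0,1,2,3,4,7 already taken and all letters distinct, the only value for N is 8 ⇒ N=8.
Step 8. [col 3: K + R ≡ N (mod 10)] from column 3 (K=1, N=8, carry-in 1, digits 0,1,2,3,4,7,8 already taken and all letters distinct): R must equal 6. So R=6.
Step 9. [col 5: R + A ≡ K (mod 10)] in column 5 we have R+A≡K with carry-in 0; given R=6, K=1 and digits 0,1,2,3,4,6,7,8 already taken and all letters distinct, that pins A to 5, so A=5.

Answer: A=5, C=3, H=7, K=1, M=0, N=8, R=6, U=2, Y=4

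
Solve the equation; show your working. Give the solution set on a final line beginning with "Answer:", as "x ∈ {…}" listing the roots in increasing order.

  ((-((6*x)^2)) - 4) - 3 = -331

Step 1. [((-((6*x)^2)) - 4) - 3 = -331] 3 comes off first (add 3). So sub: (-((6*x)^2)) - 4 = -328.
Step 2. [(-((6*x)^2)) - 4 = -328] add 4: x sits inside (… - 4) ⇒ sub: -((6*x)^2) = -324.
Step 3. [-((6*x)^2) = -324] flip signs both sides ⇒ neg: (6*x)^2 = 324.
Step 4. [(6*x)^2 = 324] √ both sides: 324 ≥ 0 gives two branches, so sqrt: 6*x = 18 or -18.
Step 5. [6*x = 18 or -18] divide by the outer 6 ⇒ div: x = 3 or -3.

Answer: x ∈ {-3, 3}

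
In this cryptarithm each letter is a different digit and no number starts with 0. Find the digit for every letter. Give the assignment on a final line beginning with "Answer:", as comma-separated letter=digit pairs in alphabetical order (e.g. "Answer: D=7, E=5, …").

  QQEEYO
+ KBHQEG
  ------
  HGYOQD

Step 1. [col 1: O + G ≡ D (mod 10)] G=8 is one option consistent with column 1 (O + G ≡ D (mod 10), carry-in 0) — take it ⇒ G=8.
Step 2. [col 1: O + G ≡ D (mod 10)] column 1 (O + G ≡ D (mod 10), carry-in 0) doesn't pin O yet; pick O=9 and continue, so O=9.
Step 3. [col 1: O + G ≡ D (mod 10)] column 1 reads O+G+carry(0)=D with O=9, G=8; with digits 8,9 already taken and all letters distinct, the only value for D is 7 ⇒ D=7.
Step 4. [col 2: Y + E ≡ Q (mod 10)] E=4 is one option consistent with column 2 (Y + E ≡ Q (mod 10), carry-in 1) — take it. So E=4.
Step 5. [col 2: Y + E ≡ Q (mod 10)] several values work for Y in column 2 (Y + E ≡ Q (mod 10), carry-in 1); try Y=0, so Y=0.
Step 6. [col 2: Y + E ≡ Q (mod 10)] from column 2 (Y=0, E=4, carry-in 1, digits 0,4,7,8,9 already taken and all letters distinct): Q must equal 5 ⇒ Q=5.
Step 7. [col 4: E + H ≡ Y (mod 10)] from column 4 (E=4, Y=0, carry-in 0, digits 0,4,5,7,8,9 already taken and all letters distinct): H must equal 6. So H=6.
Step 8. [col 5: Q + B ≡ G (mod 10)] column 5 reads Q+B+carry(1)=G with Q=5, G=8; with digits 0,4,5,6,7,8,9 already taken and all letters distinct, the only value for B is 2 ⇒ B=2.
Step 9. [col 6: Q + K ≡ H (mod 10)] from column 6 (Q=5, H=6, carry-in 0, digits 0,2,4,5,6,7,8,9 already taken and all letters distinct): K must equal 1. So K=1.

Answer: B=2, D=7, E=4, G=8, H=6, K=1, O=9, Q=5, Y=0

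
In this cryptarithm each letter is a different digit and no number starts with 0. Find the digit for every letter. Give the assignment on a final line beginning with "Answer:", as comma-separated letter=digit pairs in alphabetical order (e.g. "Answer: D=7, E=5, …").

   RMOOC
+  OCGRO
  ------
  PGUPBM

Step 1. [col 1: C + O ≡ M (mod 10)] C=5 is one option consistent with column 1 (C + O ≡ M (mod 10), carry-in 0) — take it. So C=5.
Step 2. [col 1: C + O ≡ M (mod 10)] several values work for M in column 1 (C + O ≡ M (mod 10), carry-in 0); try M=2. So M=2.
Step 3. [col 1: C + O ≡ M (mod 10)] column 1: given C=5, M=2, carry-in 0, and digits 2,5 already taken and all letters distinct, C+O≡M (mod 10) forces O=7. So O=7.
Step 4. [col 2: O + R ≡ B (mod 10)] several values work for R in column 2 (O + R ≡ B (mod 10), carry-in 1); try R=6. So R=6.
Step 5. [P] the sum has 6 digits but both addends have 5; that extra leading digit P is the final carry, namely 1. So P=1.
Step 6. [col 2: O + R ≡ B (mod 10)] column 2: given O=7, R=6, carry-in 1, and digits 1,2,5,6,7 already taken and all letters distinct, O+R≡B (mod 10) forces B=4, so B=4.
Step 7. [col 3: O + G ≡ P (mod 10)] column 3 reads O+G+carry(1)=P with O=7, P=1; with digits 1,2,4,5,6,7 already taken and all letters distinct, the only value for G is 3. So G=3.
Step 8. [col 4: M + C ≡ U (mod 10)] column 4: given M=2, C=5, carry-in 1, and digits 1,2,3,4,5,6,7 already taken and all letters distinct, M+C≡U (mod 10) forces U=8, so U=8.

Answer: B=4, C=5, G=3, M=2, O=7, P=1, R=6, U=8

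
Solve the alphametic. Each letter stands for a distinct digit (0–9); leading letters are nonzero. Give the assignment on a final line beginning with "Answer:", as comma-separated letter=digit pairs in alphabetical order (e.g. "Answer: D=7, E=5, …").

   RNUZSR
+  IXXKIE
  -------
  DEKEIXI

Step 1. [D] the sum has 7 digits but both addends have 6; that extra leading digit D is the final carry, namely 1. So D=1.
Step 2. [col 1: R + E ≡ I (mod 10)] I=8 is one option consistent with column 1 (R + E ≡ I (mod 10), carry-in 0) — take it, so I=8.
Step 3. [col 1: R + E ≡ I (mod 10)] E=3 is one option consistent with column 1 (R + E ≡ I (mod 10), carry-in 0) — take it, so E=3.
Step 4. [col 1: R + E ≡ I (mod 10)] in column 1 we have R+E≡I with carry-in 0; given E=3, I=8 and digits 1,3,8 already taken and all letters distinct, that pins R to 5, so R=5.
Step 5. [col 2: S + I ≡ X (mod 10)] column 2 (S + I ≡ X (mod 10), carry-in 0) doesn't pin S yet; pick S=6 and continue, so S=6.
Step 6. [col 2: S + I ≡ X (mod 10)] column 2 reads S+I+carry(0)=X with S=6, I=8; with digits 1,3,5,6,8 already taken and all letters distinct, the only value for X is 4 ⇒ X=4.
Step 7. [col 3: Z + K ≡ I (mod 10)] K=7 is one option consistent with column 3 (Z + K ≡ I (mod 10), carry-in 1) — take it ⇒ K=7.
Step 8. [col 3: Z + K ≡ I (mod 10)] column 3: given K=7, I=8, carry-in 1, and digits 1,3,4,5,6,7,8 already taken and all letters distinct, Z+K≡I (mod 10) forces Z=0. So Z=0.
Step 9. [col 4: U + X ≡ E (mod 10)] in column 4 we have U+X≡E with carry-in 0; given X=4, E=3 and digits 0,1,3,4,5,6,7,8 already taken and all letters distinct, that pins U to 9, so U=9.
Step 10. [col 5: N + X ≡ K (mod 10)] in column 5 we have N+X≡K with carry-in 1; given X=4, K=7 and digits 0,1,3,4,5,6,7,8,9 already taken and all letters distinct, that pins N to 2 ⇒ N=2.

Answer: D=1, E=3, I=8, K=7, N=2, R=5, S=6, U=9, X=4, Z=0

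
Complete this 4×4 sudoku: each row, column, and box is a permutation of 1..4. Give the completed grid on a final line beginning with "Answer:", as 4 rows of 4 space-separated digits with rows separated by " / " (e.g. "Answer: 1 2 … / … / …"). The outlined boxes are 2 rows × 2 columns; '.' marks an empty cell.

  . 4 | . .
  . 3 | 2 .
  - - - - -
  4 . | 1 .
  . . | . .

Step 1. [r4c1∈{1,2,3}] in col 1, 3 fits only at r4c1, so r4c1=3.
Step 2. [r3c4∈{2,3}] row 3 places 3 nowhere but r3c4, so r3c4=3.
Step 3. [r2c1∈{1}] r2c1 is down to just 1 ⇒ r2c1=1.
Step 4. [r4c4∈{2,4}] across col 4, 2 lands solely at r4c4. So r4c4=2.
Step 5. [r4c3∈{4}] r4c3 has the single candidate 4, so r4c3=4.
Step 6. [r1c4∈{1}] r1c4 has the single candidate 1 ⇒ r1c4=1.
Step 7. [r2c4∈{4}] r2c4's peers cover all but 4 ⇒ r2c4=4.
Step 8. [r1c3∈{3}] r1c3 has the single candidate 3 ⇒ r1c3=3.
Step 9. [r1c1∈{2}] nothing but 2 survives at r1c1. So r1c1=2.
Step 10. [r3c2∈{2}] nothing but 2 survives at r3c2, so r3c2=2.
Step 11. [r4c2∈{1}] r4c2 has the single candidate 1, so r4c2=1.

Answer: 2 4 3 1 / 1 3 2 4 / 4 2 1 3 / 3 1 4 2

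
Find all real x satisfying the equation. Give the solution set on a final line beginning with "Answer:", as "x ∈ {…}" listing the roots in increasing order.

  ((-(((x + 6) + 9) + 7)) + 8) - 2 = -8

Step 1. [((-(((x + 6) + 9) + 7)) + 8) - 2 = -8] the outer -2 inverts by adding 2, so sub: (-(((x + 6) + 9) + 7)) + 8 = -6.
Step 2. [(-(((x + 6) + 9) + 7)) + 8 = -6] +8 is outermost — subtract 8 both sides ⇒ sub: -(((x + 6) + 9) + 7) = -14.
Step 3. [-(((x + 6) + 9) + 7) = -14] LHS negated; negate both sides ⇒ neg: ((x + 6) + 9) + 7 = 14.
Step 4. [((x + 6) + 9) + 7 = 14] +7 is outermost — subtract 7 both sides, so sub: (x + 6) + 9 = 7.
Step 5. [(x + 6) + 9 = 7] peel the +9: subtract 9 from each side, so sub: x + 6 = -2.
Step 6. [x + 6 = -2] the outer +6 inverts by subtracting 6 ⇒ sub: x = -8.

Answer: x ∈ {-8}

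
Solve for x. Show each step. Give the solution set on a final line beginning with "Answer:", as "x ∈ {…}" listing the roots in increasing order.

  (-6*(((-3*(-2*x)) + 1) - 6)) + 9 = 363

Step 1. [(-6*(((-3*(-2*x)) + 1) - 6)) + 9 = 363] the outer +9 inverts by subtracting 9 ⇒ sub: -6*(((-3*(-2*x)) + 1) - 6) = 354.
Step 2. [-6*(((-3*(-2*x)) + 1) - 6) = 354] -6 out front; divide by -6 ⇒ div: ((-3*(-2*x)) + 1) - 6 = -59.
Step 3. [((-3*(-2*x)) + 1) - 6 = -59] peel the -6: add 6 from each side. So sub: (-3*(-2*x)) + 1 = -53.
Step 4. [(-3*(-2*x)) + 1 = -53] +1 is outermost — subtract 1 both sides ⇒ sub: -3*(-2*x) = -54.
Step 5. [-3*(-2*x) = -54] LHS = -3·(…); ÷-3 both sides, so div: -2*x = 18.
Step 6. [-2*x = 18] leading coefficient -2: divide by -2. So div: x = -9.

Answer: x ∈ {-9}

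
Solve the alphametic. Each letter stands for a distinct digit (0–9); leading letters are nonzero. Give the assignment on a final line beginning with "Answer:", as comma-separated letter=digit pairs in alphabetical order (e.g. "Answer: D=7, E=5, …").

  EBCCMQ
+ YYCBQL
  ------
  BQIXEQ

Step 1. [col 1: Q + L ≡ Q (mod 10)] from column 1 (nothing yet, carry-in 0, all letters distinct, none taken yet): L must equal 0 ⇒ L=0.
Step 2. [col 1: Q + L ≡ Q (mod 10)] several values work for Q in column 1 (Q + L ≡ Q (mod 10), carry-in 0); try Q=7 ⇒ Q=7.
Step 3. [col 2: M + Q ≡ E (mod 10)] column 2 (M + Q ≡ E (mod 10), carry-in 0) doesn't pin M yet; pick M=8 and continue, so M=8.
Step 4. [col 2: M + Q ≡ E (mod 10)] in column 2 we have M+Q≡E with carry-in 0; given M=8, Q=7 and digits 0,7,8 already taken and all letters distinct, that pins E to 5, so E=5.
Step 5. [col 3: C + B ≡ X (mod 10)] C=2 is one option consistent with column 3 (C + B ≡ X (mod 10), carry-in 1) — take it. So C=2.
Step 6. [col 3: C + B ≡ X (mod 10)] X=9 is one option consistent with column 3 (C + B ≡ X (mod 10), carry-in 1) — take it, so X=9.
Step 7. [col 3: C + B ≡ X (mod 10)] from column 3 (C=2, X=9, carry-in 1, digits 0,2,5,7,8,9 already taken and all letters distinct): B must equal 6 ⇒ B=6.
Step 8. [col 4: C + C ≡ I (mod 10)] column 4: given C=2, carry-in 0, and digits 0,2,5,6,7,8,9 already taken and all letters distinct, C+C≡I (mod 10) forces I=4 ⇒ I=4.
Step 9. [col 5: B + Y ≡ Q (mod 10)] column 5 reads B+Y+carry(0)=Q with B=6, Q=7; with digits 0,2,4,5,6,7,8,9 already taken and all letters distinct, the only value for Y is 1. So Y=1.

Answer: B=6, C=2, E=5, I=4, L=0, M=8, Q=7, X=9, Y=1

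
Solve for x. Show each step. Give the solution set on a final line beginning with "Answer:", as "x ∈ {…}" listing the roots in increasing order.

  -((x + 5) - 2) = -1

Step 1. [-((x + 5) - 2) = -1] leading − — multiply by −1. So neg: (x + 5) - 2 = 1.
Step 2. [(x + 5) - 2 = 1] peel the -2: add 2 from each side ⇒ sub: x + 5 = 3.
Step 3. [x + 5 = 3] subtract 5: x sits inside (… + 5). So sub: x = -2.

Answer: x ∈ {-2}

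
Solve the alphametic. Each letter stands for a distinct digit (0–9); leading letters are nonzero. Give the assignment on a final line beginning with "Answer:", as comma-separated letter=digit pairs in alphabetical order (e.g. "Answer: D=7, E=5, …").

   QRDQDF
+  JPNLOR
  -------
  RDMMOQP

Step 1. [col 1: F + R ≡ P (mod 10)] P=0 is one option consistent with column 1 (F + R ≡ P (mod 10), carry-in 0) — take it, so P=0.
Step 2. [col 1: F + R ≡ P (mod 10)] column 1 (F + R ≡ P (mod 10), carry-in 0) doesn't pin R yet; pick R=1 and continue ⇒ R=1.
Step 3. [col 1: F + R ≡ P (mod 10)] from column 1 (R=1, P=0, carry-in 0, digits 0,1 already taken and all letters distinct): F must equal 9. So F=9.
Step 4. [col 2: D + O ≡ Q (mod 10)] D=4 is one option consistent with column 2 (D + O ≡ Q (mod 10), carry-in 1) — take it. So D=4.
Step 5. [col 2: D + O ≡ Q (mod 10)] Q=8 is one option consistent with column 2 (D + O ≡ Q (mod 10), carry-in 1) — take it. So Q=8.
Step 6. [col 2: D + O ≡ Q (mod 10)] column 2: given D=4, Q=8, carry-in 1, and digits 0,1,4,8,9 already taken and all letters distinct, D+O≡Q (mod 10) forces O=3, so O=3.
Step 7. [col 3: Q + L ≡ O (mod 10)] column 3 reads Q+L+carry(0)=O with Q=8, O=3; with digits 0,1,3,4,8,9 already taken and all letters distinct, the only value for L is 5 ⇒ L=5.
Step 8. [col 4: D + N ≡ M (mod 10)] N=7 is one option consistent with column 4 (D + N ≡ M (mod 10), carry-in 1) — take it. So N=7.
Step 9. [col 4: D + N ≡ M (mod 10)] in column 4 we have D+N≡M with carry-in 1; given D=4, N=7 and digits 0,1,3,4,5,7,8,9 already taken and all letters distinct, that pins M to 2 ⇒ M=2.
Step 10. [col 6: Q + J ≡ D (mod 10)] from column 6 (Q=8, D=4, carry-in 0, digits 0,1,2,3,4,5,7,8,9 already taken and all letters distinct): J must equal 6 ⇒ J=6.

Answer: D=4, F=9, J=6, L=5, M=2, N=7, O=3, P=0, Q=8, R=1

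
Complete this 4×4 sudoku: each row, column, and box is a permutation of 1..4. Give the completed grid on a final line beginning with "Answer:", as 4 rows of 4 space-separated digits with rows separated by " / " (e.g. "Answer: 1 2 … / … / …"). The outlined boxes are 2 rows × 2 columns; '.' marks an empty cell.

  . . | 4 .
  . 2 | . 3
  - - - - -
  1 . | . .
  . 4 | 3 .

Step 1. [r1c4∈{1,2}] in row 1, 2 fits only at r1c4, so r1c4=2.
Step 2. [r3c2∈{3}] r3c2 is down to just 3 ⇒ r3c2=3.
Step 3. [r2c3∈{1}] only 1 remains possible at r2c3 ⇒ r2c3=1.
Step 4. [r2c1∈{4}] r2c1 has the single candidate 4 ⇒ r2c1=4.
Step 5. [r4c1∈{2}] nothing but 2 survives at r4c1, so r4c1=2.
Step 6. [r1c2∈{1}] r1c2 is down to just 1. So r1c2=1.
Step 7. [r4c4∈{1}] only 1 remains possible at r4c4 ⇒ r4c4=1.
Step 8. [r3c3∈{2}] only 2 remains possible at r3c3. So r3c3=2.
Step 9. [r3c4∈{4}] r3c4 is down to just 4, so r3c4=4.
Step 10. [r1c1∈{3}] only 3 remains possible at r1c1, so r1c1=3.

Answer: 3 1 4 2 / 4 2 1 3 / 1 3 2 4 / 2 4 3 1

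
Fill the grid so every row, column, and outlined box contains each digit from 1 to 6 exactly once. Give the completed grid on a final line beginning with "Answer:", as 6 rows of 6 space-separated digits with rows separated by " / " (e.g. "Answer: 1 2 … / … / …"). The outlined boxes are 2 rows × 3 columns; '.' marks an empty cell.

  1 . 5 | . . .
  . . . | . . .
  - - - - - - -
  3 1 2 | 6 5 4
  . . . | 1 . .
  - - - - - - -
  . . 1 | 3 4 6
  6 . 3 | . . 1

Step 1. [r6c2∈{2,4,5}] across row 6, 4 lands solely at r6c2, so r6c2=4.
Step 2. [r6c5∈{2}] only 2 remains possible at r6c5, so r6c5=2.
Step 3. [r4c6∈{2,3}] r4c6 is the only open cell in row 4 admitting 2 ⇒ r4c6=2.
Step 4. [r1c6∈{3}] r1c6 is down to just 3 ⇒ r1c6=3.
Step 5. [r2c2∈{2,3,6}] 3 has one home in row 2: r2c2. So r2c2=3.
Step 6. [r1c4∈{2,4}] r1c4 is the only open cell in row 1 admitting 4 ⇒ r1c4=4.
Step 7. [r1c2∈{2,6}] r1c2 is the only open cell in row 1 admitting 2 ⇒ r1c2=2.
Step 8. [r2c3∈{4,6}] box 1 places 6 nowhere but r2c3 ⇒ r2c3=6.
Step 9. [r5c2∈{5}] nothing but 5 survives at r5c2, so r5c2=5.
Step 10. [r2c1∈{4}] nothing but 4 survives at r2c1, so r2c1=4.
Step 11. [r2c6∈{5}] nothing but 5 survives at r2c6 ⇒ r2c6=5.
Step 12. [r6c4∈{5}] r6c4 is down to just 5. So r6c4=5.
Step 13. [r4c5∈{3}] r4c5's peers cover all but 3. So r4c5=3.
Step 14. [r5c1∈{2}] r5c1 is down to just 2. So r5c1=2.
Step 15. [r2c5∈{1}] r2c5 is down to just 1. So r2c5=1.
Step 16. [r2c4∈{2}] only 2 remains possible at r2c4, so r2c4=2.
Step 17. [r4c3∈{4}] only 4 remains possible at r4c3 ⇒ r4c3=4.
Step 18. [r4c2∈{6}] only 6 remains possible at r4c2, so r4c2=6.
Step 19. [r4c1∈{5}] nothing but 5 survives at r4c1 ⇒ r4c1=5.
Step 20. [r1c5∈{6}] nothing but 6 survives at r1c5 ⇒ r1c5=6.

Answer: 1 2 5 4 6 3 / 4 3 6 2 1 5 / 3 1 2 6 5 4 / 5 6 4 1 3 2 / 2 5 1 3 4 6 / 6 4 3 5 2 1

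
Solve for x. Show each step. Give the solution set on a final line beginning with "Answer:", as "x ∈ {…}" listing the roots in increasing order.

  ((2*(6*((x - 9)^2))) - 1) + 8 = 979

Step 1. [((2*(6*((x - 9)^2))) - 1) + 8 = 979] peel the +8: subtract 8 from each side ⇒ sub: (2*(6*((x - 9)^2))) - 1 = 971.
Step 2. [(2*(6*((x - 9)^2))) - 1 = 971] add 1: x sits inside (… - 1). So sub: 2*(6*((x - 9)^2)) = 972.
Step 3. [2*(6*((x - 9)^2)) = 972] 2 out front; divide by 2 ⇒ div: 6*((x - 9)^2) = 486.
Step 4. [6*((x - 9)^2) = 486] divide by the outer 6 ⇒ div: (x - 9)^2 = 81.
Step 5. [(x - 9)^2 = 81] 81 ≥ 0, LHS is (·)² — take ±√, so sqrt: x - 9 = 9 or -9.
Step 6. [x - 9 = 9 or -9] peel the -9: add 9 from each side. So sub: x = 18 or 0.

Answer: x ∈ {0, 18}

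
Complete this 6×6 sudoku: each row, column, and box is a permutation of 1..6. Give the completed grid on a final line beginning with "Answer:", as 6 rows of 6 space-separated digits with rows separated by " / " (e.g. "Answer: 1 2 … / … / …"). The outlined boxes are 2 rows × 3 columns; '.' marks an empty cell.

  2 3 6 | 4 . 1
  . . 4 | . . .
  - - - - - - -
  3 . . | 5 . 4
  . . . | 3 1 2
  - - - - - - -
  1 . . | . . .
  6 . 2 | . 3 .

Step 1. [r5c5∈{2,4,5,6}] 4 has one home in col 5: r5c5 ⇒ r5c5=4.
Step 2. [r5c2∈{5}] r5c2 has the single candidate 5 ⇒ r5c2=5.
Step 3. [r2c1∈{5}] r2c1's peers cover all but 5, so r2c1=5.
Step 4. [r3c2∈{1,2,6}] row 3 places 2 nowhere but r3c2, so r3c2=2.
Step 5. [r5c4∈{2,6}] 2 has one home in row 5: r5c4 ⇒ r5c4=2.
Step 6. [r2c4∈{6}] nothing but 6 survives at r2c4, so r2c4=6.
Step 7. [r4c1∈{4}] r4c1 is down to just 4. So r4c1=4.
Step 8. [r1c5∈{5}] r1c5's peers cover all but 5 ⇒ r1c5=5.
Step 9. [r3c3∈{1}] r3c3's peers cover all but 1, so r3c3=1.
Step 10. [r3c5∈{6}] r3c5 is down to just 6. So r3c5=6.
Step 11. [r2c5∈{2}] r2c5 is down to just 2, so r2c5=2.
Step 12. [r2c2∈{1}] r2c2 has the single candidate 1, so r2c2=1.
Step 13. [r4c3∈{5}] r4c3 is down to just 5, so r4c3=5.
Step 14. [r5c6∈{6}] nothing but 6 survives at r5c6, so r5c6=6.
Step 15. [r5c3∈{3}] r5c3 is down to just 3 ⇒ r5c3=3.
Step 16. [r2c6∈{3}] r2c6 has the single candidate 3, so r2c6=3.
Step 17. [r6c2∈{4}] r6c2 has the single candidate 4 ⇒ r6c2=4.
Step 18. [r6c6∈{5}] r6c6 is down to just 5, so r6c6=5.
Step 19. [r4c2∈{6}] nothing but 6 survives at r4c2. So r4c2=6.
Step 20. [r6c4∈{1}] nothing but 1 survives at r6c4, so r6c4=1.

Answer: 2 3 6 4 5 1 / 5 1 4 6 2 3 / 3 2 1 5 6 4 / 4 6 5 3 1 2 / 1 5 3 2 4 6 / 6 4 2 1 3 5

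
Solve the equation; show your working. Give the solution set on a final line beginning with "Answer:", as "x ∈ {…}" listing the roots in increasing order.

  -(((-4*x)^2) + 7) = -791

Step 1. [-(((-4*x)^2) + 7) = -791] LHS negated; negate both sides, so neg: ((-4*x)^2) + 7 = 791.
Step 2. [((-4*x)^2) + 7 = 791] peel the +7: subtract 7 from each side, so sub: (-4*x)^2 = 784.
Step 3. [(-4*x)^2 = 784] 784 ≥ 0, LHS is (·)² — take ±√ ⇒ sqrt: -4*x = 28 or -28.
Step 4. [-4*x = 28 or -28] leading coefficient -4: divide by -4. So div: x = -7 or 7.

Answer: x ∈ {-7, 7}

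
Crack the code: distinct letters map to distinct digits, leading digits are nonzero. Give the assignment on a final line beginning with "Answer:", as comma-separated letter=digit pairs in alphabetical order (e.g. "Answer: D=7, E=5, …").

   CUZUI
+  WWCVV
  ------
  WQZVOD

Step 1. [W] adding two 5-digit numbers gives at most 5+1 digits, and here it does — W is that final carry and must be 1, so W=1.
Step 2. [col 1: I + V ≡ D (mod 10)] several values work for D in column 1 (I + V ≡ D (mod 10), carry-in 0); try D=6, so D=6.
Step 3. [col 1: I + V ≡ D (mod 10)] several values work for I in column 1 (I + V ≡ D (mod 10), carry-in 0); try I=2. So I=2.
Step 4. [col 1: I + V ≡ D (mod 10)] in column 1 we have I+V≡D with carry-in 0; given I=2, D=6 and digits 1,2,6 already taken and all letters distinct, that pins V to 4 ⇒ V=4.
Step 5. [col 2: U + V ≡ O (mod 10)] several values work for U in column 2 (U + V ≡ O (mod 10), carry-in 0); try U=3 ⇒ U=3.
Step 6. [col 2: U + V ≡ O (mod 10)] column 2: given U=3, V=4, carry-in 0, and digits 1,2,3,4,6 already taken and all letters distinct, U+V≡O (mod 10) forces O=7. So O=7.
Step 7. [col 3: Z + C ≡ V (mod 10)] several values work for Z in column 3 (Z + C ≡ V (mod 10), carry-in 0); try Z=5 ⇒ Z=5.
Step 8. [col 3: Z + C ≡ V (mod 10)] in column 3 we have Z+C≡V with carry-in 0; given Z=5, V=4 and digits 1,2,3,4,5,6,7 already taken and all letters distinct, that pins C to 9 ⇒ C=9.
Step 9. [col 5: C + W ≡ Q (mod 10)] from column 5 (C=9, W=1, carry-in 0, digits 1,2,3,4,5,6,7,9 already taken and all letters distinct): Q must equal 0, so Q=0.

Answer: C=9, D=6, I=2, O=7, Q=0, U=3, V=4, W=1, Z=5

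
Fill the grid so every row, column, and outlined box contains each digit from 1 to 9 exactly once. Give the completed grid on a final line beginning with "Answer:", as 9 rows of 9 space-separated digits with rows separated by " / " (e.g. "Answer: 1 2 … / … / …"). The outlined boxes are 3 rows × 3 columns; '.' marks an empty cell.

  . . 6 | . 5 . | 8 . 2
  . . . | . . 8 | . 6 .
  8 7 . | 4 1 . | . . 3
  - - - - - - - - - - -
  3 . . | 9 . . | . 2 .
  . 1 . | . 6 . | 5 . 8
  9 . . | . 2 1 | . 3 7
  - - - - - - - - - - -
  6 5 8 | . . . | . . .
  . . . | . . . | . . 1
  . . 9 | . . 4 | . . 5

Step 1. [r2c3∈{1,2,3,4,5}] 1 has one home in col 3: r2c3. So r2c3=1.
Step 2. [r8c3∈{2,3,4,7}] across col 3, 3 lands solely at r8c3, so r8c3=3.
Step 3. [r3c7∈{9}] r3c7's peers cover all but 9, so r3c7=9.
Step 4. [r9c2∈{2}] r9c2's peers cover all but 2 ⇒ r9c2=2.
Step 5. [r8c2∈{4}] nothing but 4 survives at r8c2 ⇒ r8c2=4.
Step 6. [r8c1∈{7}] r8c1 has the single candidate 7. So r8c1=7.
Step 7. [r2c9∈{4}] nothing but 4 survives at r2c9. So r2c9=4.
Step 8. [r2c7∈{7}] only 7 remains possible at r2c7. So r2c7=7.
Step 9. [r4c5∈{4,7,8}] r4c5 is the only open cell in col 5 admitting 4, so r4c5=4.
Step 10. [r6c4∈{5,8}] box 5 places 8 nowhere but r6c4. So r6c4=8.
Step 11. [r7c9∈{9}] only 9 remains possible at r7c9, so r7c9=9.
Step 12. [r7c4∈{1,2,3,7}] in row 7, 1 fits only at r7c4. So r7c4=1.
Step 13. [r6c3∈{4,5}] in row 6, 5 fits only at r6c3 ⇒ r6c3=5.
Step 14. [r5c3∈{2,4,7}] in col 3, 4 fits only at r5c3. So r5c3=4.
Step 15. [r4c9∈{6}] r4c9 has the single candidate 6, so r4c9=6.
Step 16. [r8c4∈{2,5,6}] col 4 places 5 nowhere but r8c4 ⇒ r8c4=5.
Step 17. [r9c4∈{3,6,7}] across col 4, 6 lands solely at r9c4 ⇒ r9c4=6.
Step 18. [r2c4∈{2,3}] 2 has one home in col 4: r2c4, so r2c4=2.
Step 19. [r9c7∈{3}] r9c7's peers cover all but 3, so r9c7=3.
Step 20. [r8c8∈{8}] only 8 remains possible at r8c8. So r8c8=8.
Step 21. [r9c8∈{7}] only 7 remains possible at r9c8 ⇒ r9c8=7.
Step 22. [r8c5∈{9}] r8c5's peers cover all but 9 ⇒ r8c5=9.
Step 23. [r2c5∈{3}] only 3 remains possible at r2c5 ⇒ r2c5=3.
Step 24. [r7c6∈{2,3,7}] across row 7, 3 lands solely at r7c6 ⇒ r7c6=3.
Step 25. [r5c6∈{7}] nothing but 7 survives at r5c6 ⇒ r5c6=7.
Step 26. [r7c7∈{2,4}] in row 7, 2 fits only at r7c7. So r7c7=2.
Step 27. [r1c6∈{9}] r1c6 has the single candidate 9. So r1c6=9.
Step 28. [r5c4∈{3}] only 3 remains possible at r5c4. So r5c4=3.
Step 29. [r8c6∈{2}] r8c6 is down to just 2, so r8c6=2.
Step 30. [r1c8∈{1}] nothing but 1 survives at r1c8 ⇒ r1c8=1.
Step 31. [r7c5∈{7}] only 7 remains possible at r7c5, so r7c5=7.
Step 32. [r1c1∈{4}] nothing but 4 survives at r1c1 ⇒ r1c1=4.
Step 33. [r9c5∈{8}] nothing but 8 survives at r9c5 ⇒ r9c5=8.
Step 34. [r1c4∈{7}] nothing but 7 survives at r1c4. So r1c4=7.
Step 35. [r8c7∈{6}] nothing but 6 survives at r8c7 ⇒ r8c7=6.
Step 36. [r3c8∈{5}] nothing but 5 survives at r3c8. So r3c8=5.
Step 37. [r4c6∈{5}] r4c6's peers cover all but 5, so r4c6=5.
Step 38. [r2c2∈{9}] only 9 remains possible at r2c2, so r2c2=9.
Step 39. [r5c1∈{2}] nothing but 2 survives at r5c1 ⇒ r5c1=2.
Step 40. [r4c7∈{1}] nothing but 1 survives at r4c7, so r4c7=1.
Step 41. [r4c3∈{7}] r4c3's peers cover all but 7 ⇒ r4c3=7.
Step 42. [r9c1∈{1}] r9c1's peers cover all but 1. So r9c1=1.
Step 43. [r1c2∈{3}] r1c2 is down to just 3 ⇒ r1c2=3.
Step 44. [r7c8∈{4}] only 4 remains possible at r7c8, so r7c8=4.
Step 45. [r3c3∈{2}] r3c3 is down to just 2, so r3c3=2.
Step 46. [r2c1∈{5}] nothing but 5 survives at r2c1. So r2c1=5.
Step 47. [r3c6∈{6}] nothing but 6 survives at r3c6 ⇒ r3c6=6.
Step 48. [r5c8∈{9}] r5c8's peers cover all but 9, so r5c8=9.
Step 49. [r6c7∈{4}] r6c7's peers cover all but 4. So r6c7=4.
Step 50. [r6c2∈{6}] r6c2 is down to just 6 ⇒ r6c2=6.
Step 51. [r4c2∈{8}] nothing but 8 survives at r4c2 ⇒ r4c2=8.

Answer: 4 3 6 7 5 9 8 1 2 / 5 9 1 2 3 8 7 6 4 / 8 7 2 4 1 6 9 5 3 / 3 8 7 9 4 5 1 2 6 / 2 1 4 3 6 7 5 9 8 / 9 6 5 8 2 1 4 3 7 / 6 5 8 1 7 3 2 4 9 / 7 4 3 5 9 2 6 8 1 / 1 2 9 6 8 4 3 7 5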